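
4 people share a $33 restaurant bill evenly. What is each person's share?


Total bill: $33
Number of people: 4
Each pays: $33 / 4 = $8.25

$8.25


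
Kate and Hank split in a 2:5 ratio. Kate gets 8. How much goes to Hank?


Find the multiplier:
8 / 2 = 4
Apply to Hank's share:
5 x 4 = 20

20


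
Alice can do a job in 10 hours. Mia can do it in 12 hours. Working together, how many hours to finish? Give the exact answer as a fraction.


Alice's rate: 1/10 of the job per hour
Mia's rate: 1/12 of the job per hour
Combined rate: 1/10 + 1/12 = 11/60 per hour
Time = 1 / (11/60) = 60/11 hours (≈ 5.45 hours)

60/11 hours


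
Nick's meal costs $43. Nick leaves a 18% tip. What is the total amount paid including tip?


Calculate the tip:
18% of $43 = $7.74
Add tip to meal cost:
$43 + $7.74 = $50.74

$50.74


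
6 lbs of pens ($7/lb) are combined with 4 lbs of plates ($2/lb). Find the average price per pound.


Cost of pens:
6 x $7 = $42
Cost of plates:
4 x $2 = $8
Total cost: $42 + $8 = $50
Total weight: 10 lbs
Average: $50 / 10 = $5/lb

$5/lb


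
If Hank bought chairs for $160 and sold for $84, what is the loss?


Selling price = $84
Cost price = $160
Loss = cost price - selling price:
Loss = $160 - $84 = $76

$76


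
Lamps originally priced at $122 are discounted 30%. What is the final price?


Calculate the discount amount:
30% of $122 = $36.60
Subtract from original:
$122 - $36.60 = $85.40

$85.40


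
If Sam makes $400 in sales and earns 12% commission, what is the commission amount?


Convert rate to decimal:
12% = 0.12
Multiply by sales:
$400 x 0.12 = $48

$48


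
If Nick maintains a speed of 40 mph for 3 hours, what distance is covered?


Use the formula: distance = speed x time
Speed = 40 mph, Time = 3 hours
40 x 3 = 120 miles

120 miles


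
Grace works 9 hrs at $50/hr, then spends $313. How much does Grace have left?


Calculate earnings:
9 x $50 = $450
Subtract spending:
$450 - $313 = $137

$137


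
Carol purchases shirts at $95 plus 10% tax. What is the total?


Calculate the tax:
10% of $95 = $9.50
Add tax to price:
$95 + $9.50 = $104.50

$104.50


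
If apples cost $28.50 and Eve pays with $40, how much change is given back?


Start with the amount paid:
$40
Subtract the price:
$40 - $28.50 = $11.50

$11.50


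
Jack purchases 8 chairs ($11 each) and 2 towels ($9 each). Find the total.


Cost of chairs:
8 x $11 = $88
Cost of towels:
2 x $9 = $18
Add both:
$88 + $18 = $106

$106


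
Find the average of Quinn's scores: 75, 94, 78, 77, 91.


Add the scores:
75 + 94 + 78 + 77 + 91 = 415
Divide by the number of tests:
415 / 5 = 83

83


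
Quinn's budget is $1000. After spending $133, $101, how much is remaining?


Add up expenses:
$133 + $101 = $234
Subtract from budget:
$1000 - $234 = $766

$766


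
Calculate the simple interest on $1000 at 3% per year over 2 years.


Use the formula I = P x R x T / 100
P x R x T = 1000 x 3 x 2 = 6000
I = 6000 / 100 = $60

$60


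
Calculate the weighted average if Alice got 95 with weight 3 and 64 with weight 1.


Weighted sum:
3 x 95 + 1 x 64 = 349
Total weight:
3 + 1 = 4
Weighted average:
349 / 4 = 87.25

87.25


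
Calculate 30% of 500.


Convert percentage to decimal:
30% = 0.3
Multiply:
500 x 0.3 = 150

150


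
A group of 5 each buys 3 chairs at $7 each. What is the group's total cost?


Cost per person:
3 x $7 = $21
Group total:
5 x $21 = $105

$105


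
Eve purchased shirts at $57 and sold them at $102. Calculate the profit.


Selling price = $102
Cost price = $57
Profit = selling price - cost price:
Profit = $102 - $57 = $45

$45


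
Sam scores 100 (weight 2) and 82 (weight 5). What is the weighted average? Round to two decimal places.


Weighted sum:
2 x 100 + 5 x 82 = 610
Total weight:
2 + 5 = 7
Weighted average:
610 / 7 = 87.1428... ≈ 87.14

87.14


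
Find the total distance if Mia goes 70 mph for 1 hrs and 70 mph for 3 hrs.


Leg 1 distance:
70 x 1 = 70 miles
Leg 2 distance:
70 x 3 = 210 miles
Total distance:
70 + 210 = 280 miles

280 miles


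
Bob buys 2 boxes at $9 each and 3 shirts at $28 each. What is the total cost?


Cost of boxes:
2 x $9 = $18
Cost of shirts:
3 x $28 = $84
Add both:
$18 + $84 = $102

$102


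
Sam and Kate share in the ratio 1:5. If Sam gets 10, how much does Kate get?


Find the multiplier:
10 / 1 = 10
Apply to Kate's share:
5 x 10 = 50

50


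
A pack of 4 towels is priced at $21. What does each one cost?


Total cost: $21
Number of items: 4
Unit price: $21 / 4 = $5.25

$5.25


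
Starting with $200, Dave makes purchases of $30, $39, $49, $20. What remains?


Add up expenses:
$30 + $39 + $49 + $20 = $138
Subtract from budget:
$200 - $138 = $62

$62


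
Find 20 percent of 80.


Convert percentage to decimal:
20% = 0.2
Multiply:
80 x 0.2 = 16

16


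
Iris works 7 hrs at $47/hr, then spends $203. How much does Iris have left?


Calculate earnings:
7 x $47 = $329
Subtract spending:
$329 - $203 = $126

$126


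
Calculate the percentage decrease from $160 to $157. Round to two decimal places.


Find the absolute change:
|157 - 160| = 3
Divide by original and multiply by 100:
3 / 160 x 100 = 1.875% ≈ 1.88%

1.88%


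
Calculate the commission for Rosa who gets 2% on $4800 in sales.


Convert rate to decimal:
2% = 0.02
Multiply by sales:
$4800 x 0.02 = $96

$96


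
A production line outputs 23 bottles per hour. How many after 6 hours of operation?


Production rate: 23 bottles per hour
Time: 6 hours
Total: 23 x 6 = 138 bottles

138 bottles


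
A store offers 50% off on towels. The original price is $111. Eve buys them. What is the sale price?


Calculate the discount amount:
50% of $111 = $55.50
Subtract from original:
$111 - $55.50 = $55.50

$55.50


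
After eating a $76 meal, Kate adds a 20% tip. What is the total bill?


Calculate the tip:
20% of $76 = $15.20
Add tip to meal cost:
$76 + $15.20 = $91.20

$91.20


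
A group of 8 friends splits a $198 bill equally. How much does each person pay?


Total bill: $198
Number of people: 8
Each pays: $198 / 8 = $24.75

$24.75


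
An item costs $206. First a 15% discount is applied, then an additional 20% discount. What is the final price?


First discount:
15% of $206 = $30.90
Price after first discount:
$206 - $30.90 = $175.10
Second discount:
20% of $175.10 = $35.02
Final price:
$175.10 - $35.02 = $140.08

$140.08


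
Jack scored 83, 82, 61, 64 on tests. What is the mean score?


Add the scores:
83 + 82 + 61 + 64 = 290
Divide by the number of tests:
290 / 4 = 72.5

72.5


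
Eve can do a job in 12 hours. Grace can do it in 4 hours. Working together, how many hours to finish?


Eve's rate: 1/12 of the job per hour
Grace's rate: 1/4 of the job per hour
Combined rate: 1/12 + 1/4 = 1/3 per hour
Time = 1 / (1/3) = 3 hours

3 hours


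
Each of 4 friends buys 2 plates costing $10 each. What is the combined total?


Cost per person:
2 x $10 = $20
Group total:
4 x $20 = $80

$80


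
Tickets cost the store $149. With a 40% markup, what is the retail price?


Calculate the markup amount:
40% of $149 = $59.60
Add to cost:
$149 + $59.60 = $208.60

$208.60


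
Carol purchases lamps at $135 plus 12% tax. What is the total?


Calculate the tax:
12% of $135 = $16.20
Add tax to price:
$135 + $16.20 = $151.20

$151.20


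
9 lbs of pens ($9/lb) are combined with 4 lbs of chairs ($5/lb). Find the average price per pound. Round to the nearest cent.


Cost of pens:
9 x $9 = $81
Cost of chairs:
4 x $5 = $20
Total cost: $81 + $20 = $101
Total weight: 13 lbs
Average: $101 / 13 = $7.7692... ≈ $7.77/lb

$7.77/lb


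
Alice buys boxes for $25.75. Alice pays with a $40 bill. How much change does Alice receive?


Start with the amount paid:
$40
Subtract the price:
$40 - $25.75 = $14.25

$14.25


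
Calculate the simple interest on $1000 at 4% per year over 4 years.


Use the formula I = P x R x T / 100
P x R x T = 1000 x 4 x 4 = 16000
I = 16000 / 100 = $160

$160


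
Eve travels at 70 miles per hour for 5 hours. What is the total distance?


Use the formula: distance = speed x time
Speed = 70 mph, Time = 5 hours
70 x 5 = 350 miles

350 miles


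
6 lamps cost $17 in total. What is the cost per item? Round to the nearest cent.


Total cost: $17
Number of items: 6
Unit price: $17 / 6 = $2.8333... ≈ $2.83

$2.83


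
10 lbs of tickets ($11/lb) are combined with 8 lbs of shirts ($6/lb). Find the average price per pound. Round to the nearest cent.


Cost of tickets:
10 x $11 = $110
Cost of shirts:
8 x $6 = $48
Total cost: $110 + $48 = $158
Total weight: 18 lbs
Average: $158 / 18 = $8.7777... ≈ $8.78/lb

$8.78/lb


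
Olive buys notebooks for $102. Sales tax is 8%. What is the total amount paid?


Calculate the tax:
8% of $102 = $8.16
Add tax to price:
$102 + $8.16 = $110.16

$110.16


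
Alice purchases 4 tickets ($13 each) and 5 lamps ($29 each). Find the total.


Cost of tickets:
4 x $13 = $52
Cost of lamps:
5 x $29 = $145
Add both:
$52 + $145 = $197

$197


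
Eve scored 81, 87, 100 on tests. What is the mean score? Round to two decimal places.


Add the scores:
81 + 87 + 100 = 268
Divide by the number of tests:
268 / 3 = 89.3333... ≈ 89.33

89.33


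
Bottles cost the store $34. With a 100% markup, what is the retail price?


Calculate the markup amount:
100% of $34 = $34
Add to cost:
$34 + $34 = $68

$68


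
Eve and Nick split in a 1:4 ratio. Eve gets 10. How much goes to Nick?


Find the multiplier:
10 / 1 = 10
Apply to Nick's share:
4 x 10 = 40

40


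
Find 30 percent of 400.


Convert percentage to decimal:
30% = 0.3
Multiply:
400 x 0.3 = 120

120


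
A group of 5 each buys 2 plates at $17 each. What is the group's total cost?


Cost per person:
2 x $17 = $34
Group total:
5 x $34 = $170

$170


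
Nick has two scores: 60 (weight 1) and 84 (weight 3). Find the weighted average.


Weighted sum:
1 x 60 + 3 x 84 = 312
Total weight:
1 + 3 = 4
Weighted average:
312 / 4 = 78

78


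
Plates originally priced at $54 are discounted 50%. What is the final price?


Calculate the discount amount:
50% of $54 = $27
Subtract from original:
$54 - $27 = $27

$27


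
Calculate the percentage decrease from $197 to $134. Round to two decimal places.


Find the absolute change:
|134 - 197| = 63
Divide by original and multiply by 100:
63 / 197 x 100 = 31.9796...% ≈ 31.98%

31.98%


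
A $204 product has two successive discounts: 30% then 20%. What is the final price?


First discount:
30% of $204 = $61.20
Price after first discount:
$204 - $61.20 = $142.80
Second discount:
20% of $142.80 = $28.56
Final price:
$142.80 - $28.56 = $114.24

$114.24


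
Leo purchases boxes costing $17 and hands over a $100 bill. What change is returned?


Start with the amount paid:
$100
Subtract the price:
$100 - $17 = $83

$83


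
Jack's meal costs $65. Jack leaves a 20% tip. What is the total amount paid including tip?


Calculate the tip:
20% of $65 = $13
Add tip to meal cost:
$65 + $13 = $78

$78


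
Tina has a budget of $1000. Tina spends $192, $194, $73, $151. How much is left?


Add up expenses:
$192 + $194 + $73 + $151 = $610
Subtract from budget:
$1000 - $610 = $390

$390


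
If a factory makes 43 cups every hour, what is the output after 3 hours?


Production rate: 43 cups per hour
Time: 3 hours
Total: 43 x 3 = 129 cups

129 cups


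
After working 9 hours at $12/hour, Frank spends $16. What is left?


Calculate earnings:
9 x $12 = $108
Subtract spending:
$108 - $16 = $92

$92


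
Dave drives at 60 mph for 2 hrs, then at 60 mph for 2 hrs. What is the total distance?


Leg 1 distance:
60 x 2 = 120 miles
Leg 2 distance:
60 x 2 = 120 miles
Total distance:
120 + 120 = 240 miles

240 miles


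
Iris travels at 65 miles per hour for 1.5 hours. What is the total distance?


Use the formula: distance = speed x time
Speed = 65 mph, Time = 1.5 hours
65 x 1.5 = 97.5 miles

97.5 miles


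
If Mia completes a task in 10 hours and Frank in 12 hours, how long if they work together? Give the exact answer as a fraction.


Mia's rate: 1/10 of the job per hour
Frank's rate: 1/12 of the job per hour
Combined rate: 1/10 + 1/12 = 11/60 per hour
Time = 1 / (11/60) = 60/11 hours (≈ 5.45 hours)

60/11 hours


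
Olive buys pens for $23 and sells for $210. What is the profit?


Selling price = $210
Cost price = $23
Profit = selling price - cost price:
Profit = $210 - $23 = $187

$187


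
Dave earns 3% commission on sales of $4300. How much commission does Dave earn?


Convert rate to decimal:
3% = 0.03
Multiply by sales:
$4300 x 0.03 = $129

$129


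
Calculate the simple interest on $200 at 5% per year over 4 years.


Use the formula I = P x R x T / 100
P x R x T = 200 x 5 x 4 = 4000
I = 4000 / 100 = $40

$40


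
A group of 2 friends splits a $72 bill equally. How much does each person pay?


Total bill: $72
Number of people: 2
Each pays: $72 / 2 = $36

$36


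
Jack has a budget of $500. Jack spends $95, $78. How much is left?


Add up expenses:
$95 + $78 = $173
Subtract from budget:
$500 - $173 = $327

$327


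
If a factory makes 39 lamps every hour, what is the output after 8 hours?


Production rate: 39 lamps per hour
Time: 8 hours
Total: 39 x 8 = 312 lamps

312 lamps


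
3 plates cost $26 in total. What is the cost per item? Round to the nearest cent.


Total cost: $26
Number of items: 3
Unit price: $26 / 3 = $8.6666... ≈ $8.67

$8.67


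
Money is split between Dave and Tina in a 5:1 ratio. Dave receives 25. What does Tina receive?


Find the multiplier:
25 / 5 = 5
Apply to Tina's share:
1 x 5 = 5

5


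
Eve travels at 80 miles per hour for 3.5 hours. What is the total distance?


Use the formula: distance = speed x time
Speed = 80 mph, Time = 3.5 hours
80 x 3.5 = 280 miles

280 miles


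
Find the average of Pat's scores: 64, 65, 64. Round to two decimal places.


Add the scores:
64 + 65 + 64 = 193
Divide by the number of tests:
193 / 3 = 64.3333... ≈ 64.33

64.33


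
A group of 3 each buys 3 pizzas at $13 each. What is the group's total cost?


Cost per person:
3 x $13 = $39
Group total:
3 x $39 = $117

$117


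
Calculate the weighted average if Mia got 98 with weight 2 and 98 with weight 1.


Weighted sum:
2 x 98 + 1 x 98 = 294
Total weight:
2 + 1 = 3
Weighted average:
294 / 3 = 98

98


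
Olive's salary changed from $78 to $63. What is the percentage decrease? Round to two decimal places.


Find the absolute change:
|63 - 78| = 15
Divide by original and multiply by 100:
15 / 78 x 100 = 19.2307...% ≈ 19.23%

19.23%


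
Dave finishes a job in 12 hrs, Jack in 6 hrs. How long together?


Dave's rate: 1/12 of the job per hour
Jack's rate: 1/6 of the job per hour
Combined rate: 1/12 + 1/6 = 1/4 per hour
Time = 1 / (1/4) = 4 hours

4 hours


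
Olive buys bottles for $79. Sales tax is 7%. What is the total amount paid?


Calculate the tax:
7% of $79 = $5.53
Add tax to price:
$79 + $5.53 = $84.53

$84.53


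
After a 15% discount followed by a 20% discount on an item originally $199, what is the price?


First discount:
15% of $199 = $29.85
Price after first discount:
$199 - $29.85 = $169.15
Second discount:
20% of $169.15 = $33.83
Final price:
$169.15 - $33.83 = $135.32

$135.32


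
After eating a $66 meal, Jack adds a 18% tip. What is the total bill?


Calculate the tip:
18% of $66 = $11.88
Add tip to meal cost:
$66 + $11.88 = $77.88

$77.88


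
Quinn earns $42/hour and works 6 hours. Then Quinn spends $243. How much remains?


Calculate earnings:
6 x $42 = $252
Subtract spending:
$252 - $243 = $9

$9


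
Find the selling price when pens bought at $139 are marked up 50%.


Calculate the markup amount:
50% of $139 = $69.50
Add to cost:
$139 + $69.50 = $208.50

$208.50


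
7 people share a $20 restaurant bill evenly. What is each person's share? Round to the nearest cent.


Total bill: $20
Number of people: 7
Each pays: $20 / 7 = $2.8571... ≈ $2.86

$2.86


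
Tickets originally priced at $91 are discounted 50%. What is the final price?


Calculate the discount amount:
50% of $91 = $45.50
Subtract from original:
$91 - $45.50 = $45.50

$45.50


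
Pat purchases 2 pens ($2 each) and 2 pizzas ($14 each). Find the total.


Cost of pens:
2 x $2 = $4
Cost of pizzas:
2 x $14 = $28
Add both:
$4 + $28 = $32

$32


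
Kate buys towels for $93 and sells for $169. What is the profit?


Selling price = $169
Cost price = $93
Profit = selling price - cost price:
Profit = $169 - $93 = $76

$76


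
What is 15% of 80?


Convert percentage to decimal:
15% = 0.15
Multiply:
80 x 0.15 = 12

12


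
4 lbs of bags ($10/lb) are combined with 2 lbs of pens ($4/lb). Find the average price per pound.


Cost of bags:
4 x $10 = $40
Cost of pens:
2 x $4 = $8
Total cost: $40 + $8 = $48
Total weight: 6 lbs
Average: $48 / 6 = $8/lb

$8/lb


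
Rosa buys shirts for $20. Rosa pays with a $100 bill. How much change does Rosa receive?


Start with the amount paid:
$100
Subtract the price:
$100 - $20 = $80

$80


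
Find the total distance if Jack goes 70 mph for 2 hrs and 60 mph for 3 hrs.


Leg 1 distance:
70 x 2 = 140 miles
Leg 2 distance:
60 x 3 = 180 miles
Total distance:
140 + 180 = 320 miles

320 miles


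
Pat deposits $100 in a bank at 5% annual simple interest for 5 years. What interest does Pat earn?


Use the formula I = P x R x T / 100
P x R x T = 100 x 5 x 5 = 2500
I = 2500 / 100 = $25

$25


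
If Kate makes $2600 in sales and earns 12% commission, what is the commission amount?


Convert rate to decimal:
12% = 0.12
Multiply by sales:
$2600 x 0.12 = $312

$312


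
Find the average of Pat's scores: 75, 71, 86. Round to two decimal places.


Add the scores:
75 + 71 + 86 = 232
Divide by the number of tests:
232 / 3 = 77.3333... ≈ 77.33

77.33


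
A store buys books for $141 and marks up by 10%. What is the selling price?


Calculate the markup amount:
10% of $141 = $14.10
Add to cost:
$141 + $14.10 = $155.10

$155.10


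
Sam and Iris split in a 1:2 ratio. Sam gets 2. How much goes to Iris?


Find the multiplier:
2 / 1 = 2
Apply to Iris's share:
2 x 2 = 4

4


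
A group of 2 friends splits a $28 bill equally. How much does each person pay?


Total bill: $28
Number of people: 2
Each pays: $28 / 2 = $14

$14


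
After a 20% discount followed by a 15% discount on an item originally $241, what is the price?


First discount:
20% of $241 = $48.20
Price after first discount:
$241 - $48.20 = $192.80
Second discount:
15% of $192.80 = $28.92
Final price:
$192.80 - $28.92 = $163.88

$163.88


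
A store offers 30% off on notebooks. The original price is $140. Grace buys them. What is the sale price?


Calculate the discount amount:
30% of $140 = $42
Subtract from original:
$140 - $42 = $98

$98


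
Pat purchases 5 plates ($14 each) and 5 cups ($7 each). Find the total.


Cost of plates:
5 x $14 = $70
Cost of cups:
5 x $7 = $35
Add both:
$70 + $35 = $105

$105


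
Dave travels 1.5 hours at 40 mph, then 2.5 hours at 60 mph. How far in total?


Leg 1 distance:
40 x 1.5 = 60 miles
Leg 2 distance:
60 x 2.5 = 150 miles
Total distance:
60 + 150 = 210 miles

210 miles


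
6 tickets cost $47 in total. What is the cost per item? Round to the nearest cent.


Total cost: $47
Number of items: 6
Unit price: $47 / 6 = $7.8333... ≈ $7.83

$7.83


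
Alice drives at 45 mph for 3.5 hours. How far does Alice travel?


Use the formula: distance = speed x time
Speed = 45 mph, Time = 3.5 hours
45 x 3.5 = 157.5 miles

157.5 miles


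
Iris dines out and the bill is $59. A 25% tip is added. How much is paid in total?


Calculate the tip:
25% of $59 = $14.75
Add tip to meal cost:
$59 + $14.75 = $73.75

$73.75


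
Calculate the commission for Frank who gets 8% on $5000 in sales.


Convert rate to decimal:
8% = 0.08
Multiply by sales:
$5000 x 0.08 = $400

$400


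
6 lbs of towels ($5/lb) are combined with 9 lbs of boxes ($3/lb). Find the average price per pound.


Cost of towels:
6 x $5 = $30
Cost of boxes:
9 x $3 = $27
Total cost: $30 + $27 = $57
Total weight: 15 lbs
Average: $57 / 15 = $3.80/lb

$3.80/lb


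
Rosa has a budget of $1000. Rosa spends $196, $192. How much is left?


Add up expenses:
$196 + $192 = $388
Subtract from budget:
$1000 - $388 = $612

$612


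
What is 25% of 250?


Convert percentage to decimal:
25% = 0.25
Multiply:
250 x 0.25 = 62.5

62.5


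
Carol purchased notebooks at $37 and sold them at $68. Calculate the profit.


Selling price = $68
Cost price = $37
Profit = selling price - cost price:
Profit = $68 - $37 = $31

$31


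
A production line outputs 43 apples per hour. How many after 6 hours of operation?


Production rate: 43 apples per hour
Time: 6 hours
Total: 43 x 6 = 258 apples

258 apples


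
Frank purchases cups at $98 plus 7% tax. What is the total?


Calculate the tax:
7% of $98 = $6.86
Add tax to price:
$98 + $6.86 = $104.86

$104.86


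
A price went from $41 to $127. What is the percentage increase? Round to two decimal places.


Find the absolute change:
|127 - 41| = 86
Divide by original and multiply by 100:
86 / 41 x 100 = 209.7560...% ≈ 209.76%

209.76%


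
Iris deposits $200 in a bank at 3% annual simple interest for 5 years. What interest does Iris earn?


Use the formula I = P x R x T / 100
P x R x T = 200 x 3 x 5 = 3000
I = 3000 / 100 = $30

$30


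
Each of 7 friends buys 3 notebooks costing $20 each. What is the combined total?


Cost per person:
3 x $20 = $60
Group total:
7 x $60 = $420

$420


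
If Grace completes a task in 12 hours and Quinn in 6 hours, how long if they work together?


Grace's rate: 1/12 of the job per hour
Quinn's rate: 1/6 of the job per hour
Combined rate: 1/12 + 1/6 = 1/4 per hour
Time = 1 / (1/4) = 4 hours

4 hours


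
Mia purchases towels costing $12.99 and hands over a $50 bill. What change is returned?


Start with the amount paid:
$50
Subtract the price:
$50 - $12.99 = $37.01

$37.01


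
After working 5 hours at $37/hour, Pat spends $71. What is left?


Calculate earnings:
5 x $37 = $185
Subtract spending:
$185 - $71 = $114

$114


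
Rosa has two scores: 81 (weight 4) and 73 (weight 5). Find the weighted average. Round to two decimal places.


Weighted sum:
4 x 81 + 5 x 73 = 689
Total weight:
4 + 5 = 9
Weighted average:
689 / 9 = 76.5555... ≈ 76.56

76.56


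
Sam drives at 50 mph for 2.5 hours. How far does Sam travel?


Use the formula: distance = speed x time
Speed = 50 mph, Time = 2.5 hours
50 x 2.5 = 125 miles

125 miles


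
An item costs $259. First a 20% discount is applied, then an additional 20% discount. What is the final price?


First discount:
20% of $259 = $51.80
Price after first discount:
$259 - $51.80 = $207.20
Second discount:
20% of $207.20 = $41.44
Final price:
$207.20 - $41.44 = $165.76

$165.76


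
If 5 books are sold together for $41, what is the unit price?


Total cost: $41
Number of items: 5
Unit price: $41 / 5 = $8.20

$8.20


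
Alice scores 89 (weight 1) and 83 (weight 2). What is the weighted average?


Weighted sum:
1 x 89 + 2 x 83 = 255
Total weight:
1 + 2 = 3
Weighted average:
255 / 3 = 85

85


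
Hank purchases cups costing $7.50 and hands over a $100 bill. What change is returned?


Start with the amount paid:
$100
Subtract the price:
$100 - $7.50 = $92.50

$92.50


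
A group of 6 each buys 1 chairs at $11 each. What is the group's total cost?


Cost per person:
1 x $11 = $11
Group total:
6 x $11 = $66

$66


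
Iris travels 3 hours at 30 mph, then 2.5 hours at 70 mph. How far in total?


Leg 1 distance:
30 x 3 = 90 miles
Leg 2 distance:
70 x 2.5 = 175 miles
Total distance:
90 + 175 = 265 miles

265 miles


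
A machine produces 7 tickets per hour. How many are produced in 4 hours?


Production rate: 7 tickets per hour
Time: 4 hours
Total: 7 x 4 = 28 tickets

28 tickets


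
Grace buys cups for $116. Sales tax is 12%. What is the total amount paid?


Calculate the tax:
12% of $116 = $13.92
Add tax to price:
$116 + $13.92 = $129.92

$129.92


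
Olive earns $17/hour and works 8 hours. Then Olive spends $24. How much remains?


Calculate earnings:
8 x $17 = $136
Subtract spending:
$136 - $24 = $112

$112


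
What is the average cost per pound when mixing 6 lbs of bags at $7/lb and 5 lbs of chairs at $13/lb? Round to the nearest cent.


Cost of bags:
6 x $7 = $42
Cost of chairs:
5 x $13 = $65
Total cost: $42 + $65 = $107
Total weight: 11 lbs
Average: $107 / 11 = $9.7272... ≈ $9.73/lb

$9.73/lb


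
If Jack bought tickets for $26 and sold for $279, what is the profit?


Selling price = $279
Cost price = $26
Profit = selling price - cost price:
Profit = $279 - $26 = $253

$253


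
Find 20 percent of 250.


Convert percentage to decimal:
20% = 0.2
Multiply:
250 x 0.2 = 50

50


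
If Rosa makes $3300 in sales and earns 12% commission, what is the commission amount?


Convert rate to decimal:
12% = 0.12
Multiply by sales:
$3300 x 0.12 = $396

$396


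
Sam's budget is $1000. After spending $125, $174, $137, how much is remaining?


Add up expenses:
$125 + $174 + $137 = $436
Subtract from budget:
$1000 - $436 = $564

$564


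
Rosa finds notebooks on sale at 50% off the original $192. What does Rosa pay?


Calculate the discount amount:
50% of $192 = $96
Subtract from original:
$192 - $96 = $96

$96


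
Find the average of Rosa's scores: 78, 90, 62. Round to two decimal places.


Add the scores:
78 + 90 + 62 = 230
Divide by the number of tests:
230 / 3 = 76.6666... ≈ 76.67

76.67


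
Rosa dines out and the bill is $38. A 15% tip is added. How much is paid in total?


Calculate the tip:
15% of $38 = $5.70
Add tip to meal cost:
$38 + $5.70 = $43.70

$43.70


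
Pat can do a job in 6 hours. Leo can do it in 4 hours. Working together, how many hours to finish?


Pat's rate: 1/6 of the job per hour
Leo's rate: 1/4 of the job per hour
Combined rate: 1/6 + 1/4 = 5/12 per hour
Time = 1 / (5/12) = 12/5 = 2.4 hours

2.4 hours


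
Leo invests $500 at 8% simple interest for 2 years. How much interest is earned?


Use the formula I = P x R x T / 100
P x R x T = 500 x 8 x 2 = 8000
I = 8000 / 100 = $80

$80


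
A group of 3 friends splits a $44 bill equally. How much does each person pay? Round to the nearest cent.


Total bill: $44
Number of people: 3
Each pays: $44 / 3 = $14.6666... ≈ $14.67

$14.67


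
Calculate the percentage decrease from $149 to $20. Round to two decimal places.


Find the absolute change:
|20 - 149| = 129
Divide by original and multiply by 100:
129 / 149 x 100 = 86.5771...% ≈ 86.58%

86.58%


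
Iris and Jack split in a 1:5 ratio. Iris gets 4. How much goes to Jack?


Find the multiplier:
4 / 1 = 4
Apply to Jack's share:
5 x 4 = 20

20


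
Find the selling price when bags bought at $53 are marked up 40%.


Calculate the markup amount:
40% of $53 = $21.20
Add to cost:
$53 + $21.20 = $74.20

$74.20


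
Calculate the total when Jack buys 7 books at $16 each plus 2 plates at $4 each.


Cost of books:
7 x $16 = $112
Cost of plates:
2 x $4 = $8
Add both:
$112 + $8 = $120

$120


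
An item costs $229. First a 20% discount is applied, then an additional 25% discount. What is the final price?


First discount:
20% of $229 = $45.80
Price after first discount:
$229 - $45.80 = $183.20
Second discount:
25% of $183.20 = $45.80
Final price:
$183.20 - $45.80 = $137.40

$137.40


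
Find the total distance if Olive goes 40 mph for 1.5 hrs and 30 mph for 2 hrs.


Leg 1 distance:
40 x 1.5 = 60 miles
Leg 2 distance:
30 x 2 = 60 miles
Total distance:
60 + 60 = 120 miles

120 miles


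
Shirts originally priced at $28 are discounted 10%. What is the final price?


Calculate the discount amount:
10% of $28 = $2.80
Subtract from original:
$28 - $2.80 = $25.20

$25.20


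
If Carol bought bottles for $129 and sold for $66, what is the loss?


Selling price = $66
Cost price = $129
Loss = cost price - selling price:
Loss = $129 - $66 = $63

$63


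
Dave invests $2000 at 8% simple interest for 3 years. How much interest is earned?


Use the formula I = P x R x T / 100
P x R x T = 2000 x 8 x 3 = 48000
I = 48000 / 100 = $480

$480


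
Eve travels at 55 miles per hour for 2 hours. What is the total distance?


Use the formula: distance = speed x time
Speed = 55 mph, Time = 2 hours
55 x 2 = 110 miles

110 miles


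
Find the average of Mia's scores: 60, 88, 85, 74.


Add the scores:
60 + 88 + 85 + 74 = 307
Divide by the number of tests:
307 / 4 = 76.75

76.75


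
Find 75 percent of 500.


Convert percentage to decimal:
75% = 0.75
Multiply:
500 x 0.75 = 375

375


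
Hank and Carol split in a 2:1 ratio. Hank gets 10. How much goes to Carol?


Find the multiplier:
10 / 2 = 5
Apply to Carol's share:
1 x 5 = 5

5


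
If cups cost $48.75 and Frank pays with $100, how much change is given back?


Start with the amount paid:
$100
Subtract the price:
$100 - $48.75 = $51.25

$51.25


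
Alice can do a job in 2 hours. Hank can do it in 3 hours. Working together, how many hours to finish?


Alice's rate: 1/2 of the job per hour
Hank's rate: 1/3 of the job per hour
Combined rate: 1/2 + 1/3 = 5/6 per hour
Time = 1 / (5/6) = 6/5 = 1.2 hours

1.2 hours


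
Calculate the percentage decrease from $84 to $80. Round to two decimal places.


Find the absolute change:
|80 - 84| = 4
Divide by original and multiply by 100:
4 / 84 x 100 = 4.7619...% ≈ 4.76%

4.76%


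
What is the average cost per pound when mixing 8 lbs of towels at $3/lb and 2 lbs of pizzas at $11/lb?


Cost of towels:
8 x $3 = $24
Cost of pizzas:
2 x $11 = $22
Total cost: $24 + $22 = $46
Total weight: 10 lbs
Average: $46 / 10 = $4.60/lb

$4.60/lb


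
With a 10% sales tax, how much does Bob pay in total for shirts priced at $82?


Calculate the tax:
10% of $82 = $8.20
Add tax to price:
$82 + $8.20 = $90.20

$90.20


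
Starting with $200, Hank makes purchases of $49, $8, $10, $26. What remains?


Add up expenses:
$49 + $8 + $10 + $26 = $93
Subtract from budget:
$200 - $93 = $107

$107


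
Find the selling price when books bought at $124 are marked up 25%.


Calculate the markup amount:
25% of $124 = $31
Add to cost:
$124 + $31 = $155

$155


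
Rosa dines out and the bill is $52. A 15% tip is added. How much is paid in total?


Calculate the tip:
15% of $52 = $7.80
Add tip to meal cost:
$52 + $7.80 = $59.80

$59.80


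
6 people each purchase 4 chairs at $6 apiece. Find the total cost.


Cost per person:
4 x $6 = $24
Group total:
6 x $24 = $144

$144


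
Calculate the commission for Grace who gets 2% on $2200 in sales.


Convert rate to decimal:
2% = 0.02
Multiply by sales:
$2200 x 0.02 = $44

$44


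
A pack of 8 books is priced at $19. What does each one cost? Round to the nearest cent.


Total cost: $19
Number of items: 8
Unit price: $19 / 8 = $2.375 ≈ $2.38

$2.38


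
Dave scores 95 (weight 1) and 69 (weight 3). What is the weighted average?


Weighted sum:
1 x 95 + 3 x 69 = 302
Total weight:
1 + 3 = 4
Weighted average:
302 / 4 = 75.5

75.5


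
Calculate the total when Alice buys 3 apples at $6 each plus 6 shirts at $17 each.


Cost of apples:
3 x $6 = $18
Cost of shirts:
6 x $17 = $102
Add both:
$18 + $102 = $120

$120


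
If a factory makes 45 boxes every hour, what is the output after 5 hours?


Production rate: 45 boxes per hour
Time: 5 hours
Total: 45 x 5 = 225 boxes

225 boxes


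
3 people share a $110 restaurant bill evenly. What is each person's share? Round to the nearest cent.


Total bill: $110
Number of people: 3
Each pays: $110 / 3 = $36.6666... ≈ $36.67

$36.67


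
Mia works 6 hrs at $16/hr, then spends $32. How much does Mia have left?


Calculate earnings:
6 x $16 = $96
Subtract spending:
$96 - $32 = $64

$64


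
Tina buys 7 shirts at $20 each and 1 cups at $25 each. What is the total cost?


Cost of shirts:
7 x $20 = $140
Cost of cups:
1 x $25 = $25
Add both:
$140 + $25 = $165

$165


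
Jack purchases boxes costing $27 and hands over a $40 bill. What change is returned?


Start with the amount paid:
$40
Subtract the price:
$40 - $27 = $13

$13


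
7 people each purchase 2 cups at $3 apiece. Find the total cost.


Cost per person:
2 x $3 = $6
Group total:
7 x $6 = $42

$42


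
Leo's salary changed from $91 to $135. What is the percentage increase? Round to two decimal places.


Find the absolute change:
|135 - 91| = 44
Divide by original and multiply by 100:
44 / 91 x 100 = 48.3516...% ≈ 48.35%

48.35%


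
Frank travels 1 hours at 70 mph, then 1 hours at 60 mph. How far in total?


Leg 1 distance:
70 x 1 = 70 miles
Leg 2 distance:
60 x 1 = 60 miles
Total distance:
70 + 60 = 130 miles

130 miles


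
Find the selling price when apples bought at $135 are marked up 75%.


Calculate the markup amount:
75% of $135 = $101.25
Add to cost:
$135 + $101.25 = $236.25

$236.25


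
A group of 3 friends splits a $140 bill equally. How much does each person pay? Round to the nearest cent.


Total bill: $140
Number of people: 3
Each pays: $140 / 3 = $46.6666... ≈ $46.67

$46.67


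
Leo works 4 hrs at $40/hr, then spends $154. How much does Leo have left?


Calculate earnings:
4 x $40 = $160
Subtract spending:
$160 - $154 = $6

$6


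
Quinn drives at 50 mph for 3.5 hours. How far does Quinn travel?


Use the formula: distance = speed x time
Speed = 50 mph, Time = 3.5 hours
50 x 3.5 = 175 miles

175 miles


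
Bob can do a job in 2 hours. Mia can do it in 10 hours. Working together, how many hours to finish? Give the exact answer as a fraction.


Bob's rate: 1/2 of the job per hour
Mia's rate: 1/10 of the job per hour
Combined rate: 1/2 + 1/10 = 3/5 per hour
Time = 1 / (3/5) = 5/3 hours (≈ 1.67 hours)

5/3 hours


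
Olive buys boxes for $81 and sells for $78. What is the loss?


Selling price = $78
Cost price = $81
Loss = cost price - selling price:
Loss = $81 - $78 = $3

$3


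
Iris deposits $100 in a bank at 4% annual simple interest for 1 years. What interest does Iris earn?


Use the formula I = P x R x T / 100
P x R x T = 100 x 4 x 1 = 400
I = 400 / 100 = $4

$4


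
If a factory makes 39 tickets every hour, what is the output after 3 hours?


Production rate: 39 tickets per hour
Time: 3 hours
Total: 39 x 3 = 117 tickets

117 tickets


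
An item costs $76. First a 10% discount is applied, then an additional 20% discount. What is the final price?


First discount:
10% of $76 = $7.60
Price after first discount:
$76 - $7.60 = $68.40
Second discount:
20% of $68.40 = $13.68
Final price:
$68.40 - $13.68 = $54.72

$54.72


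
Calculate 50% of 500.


Convert percentage to decimal:
50% = 0.5
Multiply:
500 x 0.5 = 250

250


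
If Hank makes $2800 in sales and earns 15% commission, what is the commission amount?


Convert rate to decimal:
15% = 0.15
Multiply by sales:
$2800 x 0.15 = $420

$420


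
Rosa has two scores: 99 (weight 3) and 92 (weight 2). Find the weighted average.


Weighted sum:
3 x 99 + 2 x 92 = 481
Total weight:
3 + 2 = 5
Weighted average:
481 / 5 = 96.2

96.2


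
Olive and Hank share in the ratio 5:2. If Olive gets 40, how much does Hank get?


Find the multiplier:
40 / 5 = 8
Apply to Hank's share:
2 x 8 = 16

16


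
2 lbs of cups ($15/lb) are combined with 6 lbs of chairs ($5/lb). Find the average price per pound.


Cost of cups:
2 x $15 = $30
Cost of chairs:
6 x $5 = $30
Total cost: $30 + $30 = $60
Total weight: 8 lbs
Average: $60 / 8 = $7.50/lb

$7.50/lb


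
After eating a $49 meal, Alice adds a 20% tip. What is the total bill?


Calculate the tip:
20% of $49 = $9.80
Add tip to meal cost:
$49 + $9.80 = $58.80

$58.80


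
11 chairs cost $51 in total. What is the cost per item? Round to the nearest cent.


Total cost: $51
Number of items: 11
Unit price: $51 / 11 = $4.6363... ≈ $4.64

$4.64


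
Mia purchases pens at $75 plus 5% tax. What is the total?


Calculate the tax:
5% of $75 = $3.75
Add tax to price:
$75 + $3.75 = $78.75

$78.75


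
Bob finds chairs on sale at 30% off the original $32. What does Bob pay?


Calculate the discount amount:
30% of $32 = $9.60
Subtract from original:
$32 - $9.60 = $22.40

$22.40


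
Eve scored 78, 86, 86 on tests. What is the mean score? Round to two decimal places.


Add the scores:
78 + 86 + 86 = 250
Divide by the number of tests:
250 / 3 = 83.3333... ≈ 83.33

83.33


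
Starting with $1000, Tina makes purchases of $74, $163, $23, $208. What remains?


Add up expenses:
$74 + $163 + $23 + $208 = $468
Subtract from budget:
$1000 - $468 = $532

$532


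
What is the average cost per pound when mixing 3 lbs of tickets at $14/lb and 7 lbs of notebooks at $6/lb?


Cost of tickets:
3 x $14 = $42
Cost of notebooks:
7 x $6 = $42
Total cost: $42 + $42 = $84
Total weight: 10 lbs
Average: $84 / 10 = $8.40/lb

$8.40/lb


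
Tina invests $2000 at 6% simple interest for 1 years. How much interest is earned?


Use the formula I = P x R x T / 100
P x R x T = 2000 x 6 x 1 = 12000
I = 12000 / 100 = $120

$120


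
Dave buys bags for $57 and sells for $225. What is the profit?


Selling price = $225
Cost price = $57
Profit = selling price - cost price:
Profit = $225 - $57 = $168

$168


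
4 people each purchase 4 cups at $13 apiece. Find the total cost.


Cost per person:
4 x $13 = $52
Group total:
4 x $52 = $208

$208


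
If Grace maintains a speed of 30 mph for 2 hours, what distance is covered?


Use the formula: distance = speed x time
Speed = 30 mph, Time = 2 hours
30 x 2 = 60 miles

60 miles


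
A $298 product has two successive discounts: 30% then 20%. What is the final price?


First discount:
30% of $298 = $89.40
Price after first discount:
$298 - $89.40 = $208.60
Second discount:
20% of $208.60 = $41.72
Final price:
$208.60 - $41.72 = $166.88

$166.88


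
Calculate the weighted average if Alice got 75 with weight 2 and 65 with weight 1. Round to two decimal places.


Weighted sum:
2 x 75 + 1 x 65 = 215
Total weight:
2 + 1 = 3
Weighted average:
215 / 3 = 71.6666... ≈ 71.67

71.67


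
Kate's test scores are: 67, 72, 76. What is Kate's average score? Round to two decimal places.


Add the scores:
67 + 72 + 76 = 215
Divide by the number of tests:
215 / 3 = 71.6666... ≈ 71.67

71.67


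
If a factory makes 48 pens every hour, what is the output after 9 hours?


Production rate: 48 pens per hour
Time: 9 hours
Total: 48 x 9 = 432 pens

432 pens


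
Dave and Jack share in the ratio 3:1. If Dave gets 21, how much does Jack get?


Find the multiplier:
21 / 3 = 7
Apply to Jack's share:
1 x 7 = 7

7


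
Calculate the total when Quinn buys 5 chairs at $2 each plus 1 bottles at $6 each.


Cost of chairs:
5 x $2 = $10
Cost of bottles:
1 x $6 = $6
Add both:
$10 + $6 = $16

$16


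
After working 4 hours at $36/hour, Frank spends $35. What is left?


Calculate earnings:
4 x $36 = $144
Subtract spending:
$144 - $35 = $109

$109


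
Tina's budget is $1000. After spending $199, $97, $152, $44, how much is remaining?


Add up expenses:
$199 + $97 + $152 + $44 = $492
Subtract from budget:
$1000 - $492 = $508

$508
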